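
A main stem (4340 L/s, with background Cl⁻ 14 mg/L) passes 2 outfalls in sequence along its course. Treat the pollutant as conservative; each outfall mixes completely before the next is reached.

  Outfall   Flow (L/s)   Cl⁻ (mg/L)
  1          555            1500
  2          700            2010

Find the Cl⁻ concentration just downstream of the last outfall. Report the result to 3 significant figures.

Outfall 1: combined Q = 4895 L/s; C = (4340·14.00 + 555.0·1500)/4895 = 182.5 mg/L.
Outfall 2: combined Q = 5595 L/s; C = (4895·182.5 + 700.0·2010)/5595 = 411.1 mg/L.

411 mg/L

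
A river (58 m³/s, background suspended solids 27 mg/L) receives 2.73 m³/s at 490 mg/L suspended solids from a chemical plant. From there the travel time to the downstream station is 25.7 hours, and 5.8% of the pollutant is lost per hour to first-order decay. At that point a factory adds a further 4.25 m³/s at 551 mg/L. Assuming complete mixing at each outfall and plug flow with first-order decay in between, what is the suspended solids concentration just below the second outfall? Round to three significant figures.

45.7 mg/L

Flow-weighted average: C = (58.00·27.00 + 2.730·490.0) / 60.73 = 2904/60.73 = 47.81 mg/L; combined flow 60.73 m³/s.
5.8%/h lost → k = −ln(1 − 0.058) = 0.05975 h⁻¹.
Decay over the reach: 47.81·exp(−kt) = 47.81·0.2153 = 10.30 mg/L.
Second outfall: C = (60.73·10.30 + 4.250·551.0)/64.98 = 45.66 mg/L.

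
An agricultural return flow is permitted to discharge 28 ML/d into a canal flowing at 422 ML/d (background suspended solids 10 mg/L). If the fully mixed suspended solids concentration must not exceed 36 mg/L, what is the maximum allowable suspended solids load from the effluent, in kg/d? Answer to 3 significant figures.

12000 kg/d

Mass balance at the limit: 422.0·10.00 + 28.00·Cₑ = 450.0·36 → Cₑ = 427.9 mg/L.
28.00 ML/d = 0.3241 m³/s. Load = 0.3241 m³/s × 427.9 g/m³ × 86 400 s/d = 11980 kg/d.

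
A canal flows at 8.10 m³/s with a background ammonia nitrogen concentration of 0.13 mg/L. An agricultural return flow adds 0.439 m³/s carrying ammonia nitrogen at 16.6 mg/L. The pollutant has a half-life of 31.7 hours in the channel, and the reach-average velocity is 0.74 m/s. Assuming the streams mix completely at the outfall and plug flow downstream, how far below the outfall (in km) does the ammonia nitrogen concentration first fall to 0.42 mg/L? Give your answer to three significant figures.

Flow-weighted average: C = (8.100·0.1300 + 0.4390·16.60) / 8.539 = 8.340/8.539 = 0.9767 mg/L.
Half-life 31.7 h → k = ln 2 / 31.7 = 0.02187 h⁻¹ = 0.5248 d⁻¹.
Set 0.9767·exp(−k·t) = 0.42 → t = ln(0.9767/0.42)/k = 139000 s = 38.60 h.
Distance = v·t = 0.74·139000 = 102800 m = 102.8 km.

103 km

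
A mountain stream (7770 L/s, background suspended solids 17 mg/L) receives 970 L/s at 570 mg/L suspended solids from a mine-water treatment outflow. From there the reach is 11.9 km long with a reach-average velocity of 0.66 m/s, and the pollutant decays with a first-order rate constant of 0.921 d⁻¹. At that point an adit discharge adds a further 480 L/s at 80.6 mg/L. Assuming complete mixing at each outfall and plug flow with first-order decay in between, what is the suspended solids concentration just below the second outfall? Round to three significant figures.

Flow-weighted average: C = (7770·17.00 + 970.0·570.0) / 8740 = 685000/8740 = 78.37 mg/L; combined flow 8740 L/s.
Travel time t = 11.9·1000 / 0.66 = 18030 s = 5.008 h.
After decay, C = 78.37 × e^(−kt) = 78.37 × 0.8251 = 64.67 mg/L.
Second outfall: C = (8740·64.67 + 480.0·80.60)/9220 = 65.50 mg/L.

65.5 mg/L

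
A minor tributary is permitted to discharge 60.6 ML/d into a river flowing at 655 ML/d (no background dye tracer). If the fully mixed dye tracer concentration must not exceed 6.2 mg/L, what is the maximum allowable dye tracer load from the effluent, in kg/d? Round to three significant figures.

4440 kg/d

Mass balance at the limit: 655.0·0 + 60.60·Cₑ = 715.6·6.2 → Cₑ = 73.21 mg/L.
60.60 ML/d = 0.7014 m³/s. Load = 0.7014 m³/s × 73.21 g/m³ × 86 400 s/d = 4437 kg/d.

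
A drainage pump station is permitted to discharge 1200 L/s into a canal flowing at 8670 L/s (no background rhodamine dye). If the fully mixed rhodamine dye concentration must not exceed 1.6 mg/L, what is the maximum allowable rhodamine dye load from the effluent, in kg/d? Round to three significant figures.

Mass balance at the limit: 8670·0 + 1200·Cₑ = 9870·1.6 → Cₑ = 13.16 mg/L.
1200 L/s = 1.200 m³/s. Load = 1.200 m³/s × 13.16 g/m³ × 86 400 s/d = 1364 kg/d.

1360 kg/d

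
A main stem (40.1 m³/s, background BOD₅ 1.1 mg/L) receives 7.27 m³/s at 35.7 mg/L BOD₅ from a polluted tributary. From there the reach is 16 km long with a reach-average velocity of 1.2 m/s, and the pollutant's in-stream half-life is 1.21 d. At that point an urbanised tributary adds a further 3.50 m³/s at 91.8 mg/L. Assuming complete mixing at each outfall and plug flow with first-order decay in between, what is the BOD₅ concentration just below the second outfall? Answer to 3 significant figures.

Mixed concentration C = ΣQC/ΣQ = (40.10·1.100 + 7.270·35.70) / 47.37 = 303.6/47.37 = 6.410 mg/L; combined flow 47.37 m³/s.
Travel time t = 16·1000 / 1.2 = 13330 s = 3.704 h.
Half-life 1.21 d → k = ln 2 / 1.21 = 0.5728 d⁻¹.
Decay over the reach: 6.410·exp(−kt) = 6.410·0.9154 = 5.868 mg/L.
At the second outfall, C = (47.37·5.868 + 3.500·91.80) / (47.37 + 3.500) = 11.78 mg/L.

11.8 mg/L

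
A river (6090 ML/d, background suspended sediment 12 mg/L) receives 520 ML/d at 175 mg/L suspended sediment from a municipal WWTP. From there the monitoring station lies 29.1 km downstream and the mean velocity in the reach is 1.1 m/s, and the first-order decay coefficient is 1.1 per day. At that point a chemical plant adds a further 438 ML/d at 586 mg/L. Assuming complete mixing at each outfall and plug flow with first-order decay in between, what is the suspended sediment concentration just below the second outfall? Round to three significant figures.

53.0 mg/L

After mixing, C = (6090·12.00 + 520.0·175.0) / 6610 = 164100/6610 = 24.82 mg/L; combined flow 6610 ML/d.
Travel time t = 29.1·1000 / 1.1 = 26450 s = 7.348 h.
First-order decay: C = 24.82·exp(−k·t) = 24.82·0.7140 = 17.72 mg/L.
Second outfall: C = (6610·17.72 + 438.0·586.0)/7048 = 53.04 mg/L.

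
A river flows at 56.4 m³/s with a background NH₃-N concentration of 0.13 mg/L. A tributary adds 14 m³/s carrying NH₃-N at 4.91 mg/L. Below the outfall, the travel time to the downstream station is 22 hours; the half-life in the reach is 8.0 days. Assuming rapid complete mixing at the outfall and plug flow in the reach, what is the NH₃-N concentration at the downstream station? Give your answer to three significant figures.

Flow-weighted average: C = (56.40·0.1300 + 14.00·4.910) / 70.40 = 76.07/70.40 = 1.081 mg/L.
Half-life 8.0 d → k = ln 2 / 8.0 = 0.08664 d⁻¹.
After decay, C = 1.081 × e^(−kt) = 1.081 × 0.9236 = 0.9981 mg/L.

0.998 mg/L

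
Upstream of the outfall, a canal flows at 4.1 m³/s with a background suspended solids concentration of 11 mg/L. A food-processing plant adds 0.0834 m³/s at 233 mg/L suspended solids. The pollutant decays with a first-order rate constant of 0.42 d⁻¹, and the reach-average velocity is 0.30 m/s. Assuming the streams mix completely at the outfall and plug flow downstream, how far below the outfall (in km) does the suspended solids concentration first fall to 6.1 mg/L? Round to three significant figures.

After mixing, C = (4.100·11.00 + 0.08340·233.0) / 4.183 = 64.53/4.183 = 15.43 mg/L.
Set 15.43·exp(−k·t) = 6.1 → t = ln(15.43/6.1)/k = 190900 s = 53.01 h.
Distance = v·t = 0.30·190900 = 57260 m = 57.26 km.

57.3 km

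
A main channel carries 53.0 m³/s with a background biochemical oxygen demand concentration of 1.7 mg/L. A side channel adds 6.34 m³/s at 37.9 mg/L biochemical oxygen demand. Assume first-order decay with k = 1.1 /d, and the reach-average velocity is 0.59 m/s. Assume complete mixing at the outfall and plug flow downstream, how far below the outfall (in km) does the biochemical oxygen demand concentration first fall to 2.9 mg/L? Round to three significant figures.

Mass balance: C = (53.00·1.700 + 6.340·37.90) / 59.34 = 330.4/59.34 = 5.568 mg/L.
Set 5.568·exp(−k·t) = 2.9 → t = ln(5.568/2.9)/k = 51230 s = 14.23 h.
Distance = v·t = 0.59·51230 = 30230 m = 30.23 km.

30.2 km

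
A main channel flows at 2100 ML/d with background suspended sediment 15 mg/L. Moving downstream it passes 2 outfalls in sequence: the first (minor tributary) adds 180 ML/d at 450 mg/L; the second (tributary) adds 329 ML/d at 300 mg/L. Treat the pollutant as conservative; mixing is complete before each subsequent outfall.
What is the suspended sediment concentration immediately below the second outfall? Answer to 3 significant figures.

81.0 mg/L

Outfall 1: combined Q = 2280 ML/d; C = (2100·15.00 + 180.0·450.0)/2280 = 49.34 mg/L.
Outfall 2: combined Q = 2609 ML/d; C = (2280·49.34 + 329.0·300.0)/2609 = 80.95 mg/L.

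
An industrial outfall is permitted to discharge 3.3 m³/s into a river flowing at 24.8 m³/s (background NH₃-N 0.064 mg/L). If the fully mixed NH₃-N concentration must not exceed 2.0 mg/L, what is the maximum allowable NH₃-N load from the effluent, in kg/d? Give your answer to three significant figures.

4720 kg/d

Mass balance at the limit: 24.80·0.06400 + 3.300·Cₑ = 28.10·2.0 → Cₑ = 16.55 mg/L.
Load = 3.300 m³/s × 16.55 g/m³ × 86 400 s/d = 4719 kg/d.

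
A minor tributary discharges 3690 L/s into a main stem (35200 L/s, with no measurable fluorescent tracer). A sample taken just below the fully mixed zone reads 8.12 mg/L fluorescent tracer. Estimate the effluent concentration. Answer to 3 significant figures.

Mass balance: 35200·0 + 3690·Cₑ = 38890·8.120
→ Cₑ = (38890·8.120 − 35200·0) / 3690 = 85.58 mg/L.

85.6 mg/L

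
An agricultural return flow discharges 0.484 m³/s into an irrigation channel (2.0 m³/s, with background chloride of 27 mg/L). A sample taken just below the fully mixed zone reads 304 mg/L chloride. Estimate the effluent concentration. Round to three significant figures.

Mass balance: 2.000·27.00 + 0.4840·Cₑ = 2.484·304.0
→ Cₑ = (2.484·304.0 − 2.000·27.00) / 0.4840 = 1449 mg/L.

1450 mg/L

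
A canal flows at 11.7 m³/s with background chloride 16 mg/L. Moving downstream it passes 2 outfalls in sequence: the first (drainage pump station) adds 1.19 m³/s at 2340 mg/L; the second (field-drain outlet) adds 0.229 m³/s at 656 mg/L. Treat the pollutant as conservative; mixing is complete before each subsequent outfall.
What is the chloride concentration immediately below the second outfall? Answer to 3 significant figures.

Below outfall 1: Q → 12.89 m³/s, C = (11.70·16.00 + 1.190·2340)/12.89 = 230.6 mg/L.
Below outfall 2: Q → 13.12 m³/s, C = (12.89·230.6 + 0.2290·656.0)/13.12 = 238.0 mg/L.

238 mg/L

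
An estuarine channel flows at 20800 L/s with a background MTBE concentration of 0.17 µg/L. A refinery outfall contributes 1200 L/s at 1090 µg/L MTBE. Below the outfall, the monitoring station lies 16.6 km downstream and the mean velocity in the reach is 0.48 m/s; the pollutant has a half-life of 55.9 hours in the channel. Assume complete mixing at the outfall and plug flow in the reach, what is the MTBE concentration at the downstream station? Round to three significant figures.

Mixed concentration C = ΣQC/ΣQ = (20800·0.1700 + 1200·1090) / 22000 = 1312000/22000 = 59.62 µg/L.
Travel time t = 16.6·1000 / 0.48 = 34580 s = 9.606 h.
Half-life 55.9 h → k = ln 2 / 55.9 = 0.01240 h⁻¹ = 0.2976 d⁻¹.
After decay, C = 59.62 × e^(−kt) = 59.62 × 0.8877 = 52.92 µg/L.

52.9 µg/L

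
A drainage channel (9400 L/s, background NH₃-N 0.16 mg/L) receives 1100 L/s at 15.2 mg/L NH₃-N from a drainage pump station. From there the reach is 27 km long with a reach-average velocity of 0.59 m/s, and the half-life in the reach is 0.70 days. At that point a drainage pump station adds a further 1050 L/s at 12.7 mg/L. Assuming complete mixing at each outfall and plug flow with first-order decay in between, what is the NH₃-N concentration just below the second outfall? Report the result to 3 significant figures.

2.09 mg/L

Mixed concentration C = ΣQC/ΣQ = (9400·0.1600 + 1100·15.20) / 10500 = 18220/10500 = 1.736 mg/L; combined flow 10500 L/s.
Travel time t = 27·1000 / 0.59 = 45760 s = 12.71 h.
Half-life 0.70 d → k = ln 2 / 0.70 = 0.9902 d⁻¹.
Applying C = C₀e^(−kt): 1.736 × 0.5919 = 1.027 mg/L.
Second outfall: C = (10500·1.027 + 1050·12.70)/11550 = 2.088 mg/L.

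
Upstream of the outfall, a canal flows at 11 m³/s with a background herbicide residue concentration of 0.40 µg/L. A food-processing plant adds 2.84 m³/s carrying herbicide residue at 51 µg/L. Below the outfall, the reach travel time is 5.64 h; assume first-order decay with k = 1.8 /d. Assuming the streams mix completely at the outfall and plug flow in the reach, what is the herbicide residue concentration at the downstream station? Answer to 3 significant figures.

Conservation of mass: C = (11.00·0.4000 + 2.840·51.00) / 13.84 = 149.2/13.84 = 10.78 µg/L.
First-order decay: C = 10.78·exp(−k·t) = 10.78·0.6551 = 7.064 µg/L.

7.06 µg/L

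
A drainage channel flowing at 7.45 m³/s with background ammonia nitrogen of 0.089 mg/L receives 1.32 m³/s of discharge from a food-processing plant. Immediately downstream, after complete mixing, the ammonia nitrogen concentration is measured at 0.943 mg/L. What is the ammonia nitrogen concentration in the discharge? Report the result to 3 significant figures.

Mass balance: 7.450·0.08900 + 1.320·Cₑ = 8.770·0.9430
→ Cₑ = (8.770·0.9430 − 7.450·0.08900) / 1.320 = 5.763 mg/L.

5.76 mg/L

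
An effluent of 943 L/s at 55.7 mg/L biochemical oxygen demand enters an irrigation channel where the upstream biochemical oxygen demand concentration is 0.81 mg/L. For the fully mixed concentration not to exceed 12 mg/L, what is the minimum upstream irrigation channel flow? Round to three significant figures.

Set C_mix = 12: (Q·0.8100 + 943.0·55.70) / (Q + 943.0) = 12
→ Q = 943.0·(55.70 − 12)/(12 − 0.8100) = 3683 L/s.

3680 L/s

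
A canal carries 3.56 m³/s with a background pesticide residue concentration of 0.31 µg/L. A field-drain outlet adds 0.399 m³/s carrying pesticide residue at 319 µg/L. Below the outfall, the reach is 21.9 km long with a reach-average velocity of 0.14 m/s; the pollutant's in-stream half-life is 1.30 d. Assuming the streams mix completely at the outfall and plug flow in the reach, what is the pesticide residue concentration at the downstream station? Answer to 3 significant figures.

12.4 µg/L

Conservation of mass: C = (3.560·0.3100 + 0.3990·319.0) / 3.959 = 128.4/3.959 = 32.43 µg/L.
Travel time t = 21.9·1000 / 0.14 = 156400 s = 43.45 h.
Half-life 1.30 d → k = ln 2 / 1.30 = 0.5332 d⁻¹.
After decay, C = 32.43 × e^(−kt) = 32.43 × 0.3809 = 12.35 µg/L.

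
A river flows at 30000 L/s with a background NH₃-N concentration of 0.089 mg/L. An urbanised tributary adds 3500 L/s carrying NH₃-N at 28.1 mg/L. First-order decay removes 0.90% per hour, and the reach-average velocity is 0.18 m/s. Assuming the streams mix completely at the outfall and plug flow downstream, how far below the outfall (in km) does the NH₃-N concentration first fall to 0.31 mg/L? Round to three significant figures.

163 km

Mixed concentration C = ΣQC/ΣQ = (30000·0.08900 + 3500·28.10) / 33500 = 101000/33500 = 3.016 mg/L.
0.90%/h lost → k = −ln(1 − 0.009) = 0.009041 h⁻¹.
Set 3.016·exp(−k·t) = 0.31 → t = ln(3.016/0.31)/k = 905900 s = 251.6 h.
Distance = v·t = 0.18·905900 = 163100 m = 163.1 km.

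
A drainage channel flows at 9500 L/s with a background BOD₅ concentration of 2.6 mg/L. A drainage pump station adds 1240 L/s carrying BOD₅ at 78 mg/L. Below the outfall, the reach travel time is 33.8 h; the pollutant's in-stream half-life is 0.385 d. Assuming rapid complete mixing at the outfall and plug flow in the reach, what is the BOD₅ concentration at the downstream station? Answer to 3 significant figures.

0.896 mg/L

Conservation of mass: C = (9500·2.600 + 1240·78.00) / 10740 = 121400/10740 = 11.31 mg/L.
Half-life 0.385 d → k = ln 2 / 0.385 = 1.800 d⁻¹.
Applying C = C₀e^(−kt): 11.31 × 0.07922 = 0.8956 mg/L.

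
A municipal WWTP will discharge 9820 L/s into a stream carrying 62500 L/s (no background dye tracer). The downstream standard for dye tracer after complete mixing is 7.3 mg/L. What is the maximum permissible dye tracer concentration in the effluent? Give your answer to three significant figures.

53.8 mg/L

At the limit, (Qr·Cr + Qe·Cₑ)/(Qr + Qe) = 7.3:
Cₑ = (72320·7.3 − 62500·0) / 9820 = 53.76 mg/L.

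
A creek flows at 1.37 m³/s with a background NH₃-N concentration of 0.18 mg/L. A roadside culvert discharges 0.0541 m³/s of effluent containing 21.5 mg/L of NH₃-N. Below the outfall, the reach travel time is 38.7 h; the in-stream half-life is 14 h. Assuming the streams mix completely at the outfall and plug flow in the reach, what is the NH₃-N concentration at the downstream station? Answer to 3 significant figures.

0.146 mg/L

Conservation of mass: C = (1.370·0.1800 + 0.05410·21.50) / 1.424 = 1.410/1.424 = 0.9899 mg/L.
Half-life 14 h → k = ln 2 / 14 = 0.04951 h⁻¹ = 1.188 d⁻¹.
After decay, C = 0.9899 × e^(−kt) = 0.9899 × 0.1472 = 0.1457 mg/L.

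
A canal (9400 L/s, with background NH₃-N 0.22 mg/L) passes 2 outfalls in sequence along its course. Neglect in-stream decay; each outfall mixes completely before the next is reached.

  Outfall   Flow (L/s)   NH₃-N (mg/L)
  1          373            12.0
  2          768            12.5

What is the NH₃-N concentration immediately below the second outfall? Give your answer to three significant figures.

Outfall 1: combined Q = 9773 L/s; C = (9400·0.2200 + 373.0·12.00)/9773 = 0.6696 mg/L.
Outfall 2: combined Q = 10540 L/s; C = (9773·0.6696 + 768.0·12.50)/10540 = 1.532 mg/L.

1.53 mg/L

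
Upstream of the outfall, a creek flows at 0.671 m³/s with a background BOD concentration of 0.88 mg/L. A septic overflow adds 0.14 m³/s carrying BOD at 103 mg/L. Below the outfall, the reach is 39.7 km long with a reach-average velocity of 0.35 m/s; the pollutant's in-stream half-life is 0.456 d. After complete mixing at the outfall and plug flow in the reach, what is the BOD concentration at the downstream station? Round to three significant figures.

After mixing, C = (0.6710·0.8800 + 0.1400·103.0) / 0.8110 = 15.01/0.8110 = 18.51 mg/L.
Travel time t = 39.7·1000 / 0.35 = 113400 s = 31.51 h.
Half-life 0.456 d → k = ln 2 / 0.456 = 1.520 d⁻¹.
Decay over the reach: 18.51·exp(−kt) = 18.51·0.1359 = 2.516 mg/L.

2.52 mg/L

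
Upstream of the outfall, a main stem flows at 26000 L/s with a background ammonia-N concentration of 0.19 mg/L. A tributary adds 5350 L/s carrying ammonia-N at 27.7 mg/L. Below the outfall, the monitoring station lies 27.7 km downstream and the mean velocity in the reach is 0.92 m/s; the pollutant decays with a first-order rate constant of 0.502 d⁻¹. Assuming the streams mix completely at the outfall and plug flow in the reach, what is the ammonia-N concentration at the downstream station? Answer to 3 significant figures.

After mixing, C = (26000·0.1900 + 5350·27.70) / 31350 = 153100/31350 = 4.885 mg/L.
Travel time t = 27.7·1000 / 0.92 = 30110 s = 8.364 h.
After decay, C = 4.885 × e^(−kt) = 4.885 × 0.8395 = 4.101 mg/L.

4.10 mg/L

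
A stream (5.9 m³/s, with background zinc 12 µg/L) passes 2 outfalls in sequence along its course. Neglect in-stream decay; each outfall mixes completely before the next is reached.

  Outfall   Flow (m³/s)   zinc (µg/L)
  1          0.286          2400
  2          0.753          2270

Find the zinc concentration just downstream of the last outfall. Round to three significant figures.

355 µg/L

Outfall 1: combined Q = 6.186 m³/s; C = (5.900·12.00 + 0.2860·2400)/6.186 = 122.4 µg/L.
Outfall 2: combined Q = 6.939 m³/s; C = (6.186·122.4 + 0.7530·2270)/6.939 = 355.5 µg/L.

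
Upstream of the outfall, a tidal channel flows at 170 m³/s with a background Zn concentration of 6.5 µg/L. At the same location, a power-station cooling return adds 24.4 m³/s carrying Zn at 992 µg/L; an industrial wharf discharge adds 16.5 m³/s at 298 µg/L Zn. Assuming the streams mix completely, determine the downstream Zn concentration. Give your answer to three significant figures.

143 µg/L

Mixed concentration C = ΣQC/ΣQ = (170.0·6.500 + 24.40·992.0 + 16.50·298.0) / 210.9 = 30230/210.9 = 143.3 µg/L.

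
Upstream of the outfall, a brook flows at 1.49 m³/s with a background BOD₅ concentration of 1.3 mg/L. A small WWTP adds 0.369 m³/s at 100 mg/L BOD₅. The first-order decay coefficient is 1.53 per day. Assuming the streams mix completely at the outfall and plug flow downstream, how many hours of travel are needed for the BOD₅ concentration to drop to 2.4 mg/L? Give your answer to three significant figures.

33.9 h

Mass balance: C = (1.490·1.300 + 0.3690·100.0) / 1.859 = 38.84/1.859 = 20.89 mg/L.
20.89·exp(−k·t) = 2.4 → t = ln(20.89/2.4)/k = 122200 s = 33.94 h.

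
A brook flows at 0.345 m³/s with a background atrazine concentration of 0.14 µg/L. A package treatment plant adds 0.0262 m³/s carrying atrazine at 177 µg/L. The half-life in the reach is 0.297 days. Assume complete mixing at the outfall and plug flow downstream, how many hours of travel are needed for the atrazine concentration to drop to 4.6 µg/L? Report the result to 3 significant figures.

After mixing, C = (0.3450·0.1400 + 0.02620·177.0) / 0.3712 = 4.686/0.3712 = 12.62 µg/L.
Half-life 0.297 d → k = ln 2 / 0.297 = 2.334 d⁻¹.
12.62·exp(−k·t) = 4.6 → t = ln(12.62/4.6)/k = 37370 s = 10.38 h.

10.4 h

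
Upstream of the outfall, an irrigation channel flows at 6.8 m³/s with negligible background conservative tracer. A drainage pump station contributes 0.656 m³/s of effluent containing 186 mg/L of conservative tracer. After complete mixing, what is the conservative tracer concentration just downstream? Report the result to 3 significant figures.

16.4 mg/L

Mass balance: C = (6.800·0 + 0.6560·186.0) / 7.456 = 122.0/7.456 = 16.36 mg/L.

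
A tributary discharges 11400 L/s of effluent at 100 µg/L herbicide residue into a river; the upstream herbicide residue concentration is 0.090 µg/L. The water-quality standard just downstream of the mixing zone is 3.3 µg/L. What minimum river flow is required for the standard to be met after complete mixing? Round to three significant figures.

343000 L/s

Set C_mix = 3.3: (Q·0.09000 + 11400·100.0) / (Q + 11400) = 3.3
→ Q = 11400·(100.0 − 3.3)/(3.3 − 0.09000) = 343400 L/s.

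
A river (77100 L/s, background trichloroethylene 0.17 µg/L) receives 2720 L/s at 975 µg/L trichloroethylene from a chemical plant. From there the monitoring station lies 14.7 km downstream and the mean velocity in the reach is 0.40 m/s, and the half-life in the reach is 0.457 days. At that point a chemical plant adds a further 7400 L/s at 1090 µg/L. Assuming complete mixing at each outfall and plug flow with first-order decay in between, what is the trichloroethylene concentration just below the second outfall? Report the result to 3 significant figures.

After mixing, C = (77100·0.1700 + 2720·975.0) / 79820 = 2665000/79820 = 33.39 µg/L; combined flow 79820 L/s.
Travel time t = 14.7·1000 / 0.40 = 36750 s = 10.21 h.
Half-life 0.457 d → k = ln 2 / 0.457 = 1.517 d⁻¹.
After decay, C = 33.39 × e^(−kt) = 33.39 × 0.5246 = 17.52 µg/L.
At the second outfall, C = (79820·17.52 + 7400·1090) / (79820 + 7400) = 108.5 µg/L.

109 µg/L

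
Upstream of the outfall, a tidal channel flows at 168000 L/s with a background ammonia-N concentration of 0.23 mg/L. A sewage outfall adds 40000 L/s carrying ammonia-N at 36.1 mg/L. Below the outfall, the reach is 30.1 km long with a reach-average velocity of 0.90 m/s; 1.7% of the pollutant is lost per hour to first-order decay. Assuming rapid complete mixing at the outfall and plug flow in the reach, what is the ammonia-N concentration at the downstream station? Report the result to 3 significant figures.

6.08 mg/L

Mixed concentration C = ΣQC/ΣQ = (168000·0.2300 + 40000·36.10) / 208000 = 1483000/208000 = 7.128 mg/L.
Travel time t = 30.1·1000 / 0.90 = 33440 s = 9.290 h.
1.7%/h lost → k = −ln(1 − 0.017) = 0.01715 h⁻¹.
Decay over the reach: 7.128·exp(−kt) = 7.128·0.8527 = 6.078 mg/L.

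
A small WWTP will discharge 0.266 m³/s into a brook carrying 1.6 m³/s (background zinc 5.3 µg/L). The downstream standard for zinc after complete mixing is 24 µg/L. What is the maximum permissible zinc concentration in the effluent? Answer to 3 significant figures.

136 µg/L

At the limit, (Qr·Cr + Qe·Cₑ)/(Qr + Qe) = 24:
Cₑ = (1.866·24 − 1.600·5.300) / 0.2660 = 136.5 µg/L.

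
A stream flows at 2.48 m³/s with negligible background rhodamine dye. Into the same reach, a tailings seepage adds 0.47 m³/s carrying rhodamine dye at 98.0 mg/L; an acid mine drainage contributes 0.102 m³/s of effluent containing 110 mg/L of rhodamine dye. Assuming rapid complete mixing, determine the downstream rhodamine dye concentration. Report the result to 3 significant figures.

18.8 mg/L

Mass balance: C = (2.480·0 + 0.4700·98.00 + 0.1020·110.0) / 3.052 = 57.28/3.052 = 18.77 mg/L.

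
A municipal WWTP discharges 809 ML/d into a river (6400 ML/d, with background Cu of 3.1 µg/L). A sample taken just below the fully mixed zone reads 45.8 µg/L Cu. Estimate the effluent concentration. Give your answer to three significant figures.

Mass balance: 6400·3.100 + 809.0·Cₑ = 7209·45.80
→ Cₑ = (7209·45.80 − 6400·3.100) / 809.0 = 383.6 µg/L.

384 µg/L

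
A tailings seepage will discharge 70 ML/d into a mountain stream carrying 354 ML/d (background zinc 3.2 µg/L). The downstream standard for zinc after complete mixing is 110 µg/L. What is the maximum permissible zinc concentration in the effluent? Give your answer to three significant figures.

At the limit, (Qr·Cr + Qe·Cₑ)/(Qr + Qe) = 110:
Cₑ = (424.0·110 − 354.0·3.200) / 70.00 = 650.1 µg/L.

650 µg/L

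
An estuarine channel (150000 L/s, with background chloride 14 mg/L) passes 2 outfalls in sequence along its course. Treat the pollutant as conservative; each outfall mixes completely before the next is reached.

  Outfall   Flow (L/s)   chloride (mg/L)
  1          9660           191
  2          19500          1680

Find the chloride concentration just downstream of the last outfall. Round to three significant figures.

After outfall 1: Q = 150000 + 9660 = 159700 L/s; C = (150000·14.00 + 9660·191.0)/159700 = 24.71 mg/L.
After outfall 2: Q = 159700 + 19500 = 179200 L/s; C = (159700·24.71 + 19500·1680)/179200 = 204.9 mg/L.

205 mg/L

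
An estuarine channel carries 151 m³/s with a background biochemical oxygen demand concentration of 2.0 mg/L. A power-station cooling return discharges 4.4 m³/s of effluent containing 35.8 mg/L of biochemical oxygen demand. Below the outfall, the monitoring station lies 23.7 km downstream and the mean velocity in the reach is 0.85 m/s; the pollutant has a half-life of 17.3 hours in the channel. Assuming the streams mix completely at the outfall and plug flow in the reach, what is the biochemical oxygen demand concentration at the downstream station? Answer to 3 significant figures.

Mass balance: C = (151.0·2.000 + 4.400·35.80) / 155.4 = 459.5/155.4 = 2.957 mg/L.
Travel time t = 23.7·1000 / 0.85 = 27880 s = 7.745 h.
Half-life 17.3 h → k = ln 2 / 17.3 = 0.04007 h⁻¹ = 0.9616 d⁻¹.
After decay, C = 2.957 × e^(−kt) = 2.957 × 0.7332 = 2.168 mg/L.

2.17 mg/L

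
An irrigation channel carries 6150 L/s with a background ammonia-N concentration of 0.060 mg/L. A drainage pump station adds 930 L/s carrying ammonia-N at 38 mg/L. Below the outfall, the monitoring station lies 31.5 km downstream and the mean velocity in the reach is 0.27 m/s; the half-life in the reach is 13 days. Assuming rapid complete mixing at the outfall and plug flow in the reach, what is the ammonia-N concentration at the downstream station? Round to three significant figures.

4.69 mg/L

Mass balance: C = (6150·0.06000 + 930.0·38.00) / 7080 = 35710/7080 = 5.044 mg/L.
Travel time t = 31.5·1000 / 0.27 = 116700 s = 32.41 h.
Half-life 13 d → k = ln 2 / 13 = 0.05332 d⁻¹.
First-order decay: C = 5.044·exp(−k·t) = 5.044·0.9305 = 4.693 mg/L.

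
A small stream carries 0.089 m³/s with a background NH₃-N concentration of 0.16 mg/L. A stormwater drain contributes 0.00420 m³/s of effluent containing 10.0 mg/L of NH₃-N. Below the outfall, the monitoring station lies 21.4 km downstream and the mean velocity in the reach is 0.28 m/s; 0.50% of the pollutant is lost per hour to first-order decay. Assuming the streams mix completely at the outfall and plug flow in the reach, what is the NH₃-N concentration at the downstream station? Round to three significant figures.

0.543 mg/L

Mass balance: C = (0.08900·0.1600 + 0.004200·10.00) / 0.09320 = 0.05624/0.09320 = 0.6034 mg/L.
Travel time t = 21.4·1000 / 0.28 = 76430 s = 21.23 h.
0.50%/h lost → k = −ln(1 − 0.005) = 0.005013 h⁻¹.
First-order decay: C = 0.6034·exp(−k·t) = 0.6034·0.8990 = 0.5425 mg/L.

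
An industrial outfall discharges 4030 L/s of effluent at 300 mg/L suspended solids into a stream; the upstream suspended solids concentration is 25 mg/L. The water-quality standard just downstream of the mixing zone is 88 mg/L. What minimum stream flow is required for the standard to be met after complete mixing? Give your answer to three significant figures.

Set C_mix = 88: (Q·25.00 + 4030·300.0) / (Q + 4030) = 88
→ Q = 4030·(300.0 − 88)/(88 − 25.00) = 13560 L/s.

13600 L/s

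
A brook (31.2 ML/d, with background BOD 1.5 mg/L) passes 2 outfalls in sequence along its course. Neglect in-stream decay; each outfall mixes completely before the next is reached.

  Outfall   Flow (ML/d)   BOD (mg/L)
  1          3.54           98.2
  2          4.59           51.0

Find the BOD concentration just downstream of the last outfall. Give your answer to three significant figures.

Outfall 1: combined Q = 34.74 ML/d; C = (31.20·1.500 + 3.540·98.20)/34.74 = 11.35 mg/L.
Outfall 2: combined Q = 39.33 ML/d; C = (34.74·11.35 + 4.590·51.00)/39.33 = 15.98 mg/L.

16.0 mg/L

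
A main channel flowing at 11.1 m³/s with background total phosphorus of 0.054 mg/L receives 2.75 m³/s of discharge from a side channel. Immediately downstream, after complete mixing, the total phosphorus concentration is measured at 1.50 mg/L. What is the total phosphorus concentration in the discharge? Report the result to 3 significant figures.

7.34 mg/L

Mass balance: 11.10·0.05400 + 2.750·Cₑ = 13.85·1.500
→ Cₑ = (13.85·1.500 − 11.10·0.05400) / 2.750 = 7.337 mg/L.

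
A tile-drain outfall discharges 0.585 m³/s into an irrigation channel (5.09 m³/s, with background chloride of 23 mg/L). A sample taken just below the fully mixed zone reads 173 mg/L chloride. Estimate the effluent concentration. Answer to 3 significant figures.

Mass balance: 5.090·23.00 + 0.5850·Cₑ = 5.675·173.0
→ Cₑ = (5.675·173.0 − 5.090·23.00) / 0.5850 = 1478 mg/L.

1480 mg/L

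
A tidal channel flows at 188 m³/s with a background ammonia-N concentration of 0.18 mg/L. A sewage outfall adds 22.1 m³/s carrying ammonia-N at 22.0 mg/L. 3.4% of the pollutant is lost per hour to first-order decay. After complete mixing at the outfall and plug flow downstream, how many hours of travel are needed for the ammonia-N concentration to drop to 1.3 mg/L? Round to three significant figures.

Mixed concentration C = ΣQC/ΣQ = (188.0·0.1800 + 22.10·22.00) / 210.1 = 520.0/210.1 = 2.475 mg/L.
3.4%/h lost → k = −ln(1 − 0.034) = 0.03459 h⁻¹.
2.475·exp(−k·t) = 1.3 → t = ln(2.475/1.3)/k = 67020 s = 18.62 h.

18.6 h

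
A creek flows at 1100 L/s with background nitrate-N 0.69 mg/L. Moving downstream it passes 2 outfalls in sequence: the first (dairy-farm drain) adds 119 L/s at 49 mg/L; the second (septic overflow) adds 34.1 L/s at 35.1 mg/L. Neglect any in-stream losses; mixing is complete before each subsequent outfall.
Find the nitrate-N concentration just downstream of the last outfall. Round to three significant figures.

After outfall 1: Q = 1100 + 119.0 = 1219 L/s; C = (1100·0.6900 + 119.0·49.00)/1219 = 5.406 mg/L.
After outfall 2: Q = 1219 + 34.10 = 1253 L/s; C = (1219·5.406 + 34.10·35.10)/1253 = 6.214 mg/L.

6.21 mg/L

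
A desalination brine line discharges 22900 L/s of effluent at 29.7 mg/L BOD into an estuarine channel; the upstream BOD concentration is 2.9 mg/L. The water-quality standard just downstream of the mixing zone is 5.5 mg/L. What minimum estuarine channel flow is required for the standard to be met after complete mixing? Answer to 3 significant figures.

Set C_mix = 5.5: (Q·2.900 + 22900·29.70) / (Q + 22900) = 5.5
→ Q = 22900·(29.70 − 5.5)/(5.5 − 2.900) = 213100 L/s.

213000 L/s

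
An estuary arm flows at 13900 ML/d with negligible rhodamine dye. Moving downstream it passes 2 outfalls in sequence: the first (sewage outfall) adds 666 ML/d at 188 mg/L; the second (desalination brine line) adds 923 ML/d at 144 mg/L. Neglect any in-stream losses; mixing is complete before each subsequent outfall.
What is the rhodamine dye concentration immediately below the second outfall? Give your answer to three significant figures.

After outfall 1: Q = 13900 + 666.0 = 14570 ML/d; C = (13900·0 + 666.0·188.0)/14570 = 8.596 mg/L.
After outfall 2: Q = 14570 + 923.0 = 15490 ML/d; C = (14570·8.596 + 923.0·144.0)/15490 = 16.66 mg/L.

16.7 mg/L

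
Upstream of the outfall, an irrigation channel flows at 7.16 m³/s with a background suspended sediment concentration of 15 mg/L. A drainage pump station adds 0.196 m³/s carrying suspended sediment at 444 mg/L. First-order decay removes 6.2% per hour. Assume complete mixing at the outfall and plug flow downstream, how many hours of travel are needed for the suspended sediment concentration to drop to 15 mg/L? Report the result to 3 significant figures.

8.85 h

Conservation of mass: C = (7.160·15.00 + 0.1960·444.0) / 7.356 = 194.4/7.356 = 26.43 mg/L.
6.2%/h lost → k = −ln(1 − 0.062) = 0.06401 h⁻¹.
26.43·exp(−k·t) = 15 → t = ln(26.43/15)/k = 31860 s = 8.850 h.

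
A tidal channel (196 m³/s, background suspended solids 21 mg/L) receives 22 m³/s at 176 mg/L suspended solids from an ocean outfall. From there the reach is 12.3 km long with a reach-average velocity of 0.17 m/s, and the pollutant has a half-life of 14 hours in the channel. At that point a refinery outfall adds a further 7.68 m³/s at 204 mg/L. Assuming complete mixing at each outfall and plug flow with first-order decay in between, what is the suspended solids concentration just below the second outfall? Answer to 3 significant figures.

20.0 mg/L

Mass balance: C = (196.0·21.00 + 22.00·176.0) / 218.0 = 7988/218.0 = 36.64 mg/L; combined flow 218.0 m³/s.
Travel time t = 12.3·1000 / 0.17 = 72350 s = 20.10 h.
Half-life 14 h → k = ln 2 / 14 = 0.04951 h⁻¹ = 1.188 d⁻¹.
Applying C = C₀e^(−kt): 36.64 × 0.3697 = 13.55 mg/L.
Second outfall: C = (218.0·13.55 + 7.680·204.0)/225.7 = 20.03 mg/L.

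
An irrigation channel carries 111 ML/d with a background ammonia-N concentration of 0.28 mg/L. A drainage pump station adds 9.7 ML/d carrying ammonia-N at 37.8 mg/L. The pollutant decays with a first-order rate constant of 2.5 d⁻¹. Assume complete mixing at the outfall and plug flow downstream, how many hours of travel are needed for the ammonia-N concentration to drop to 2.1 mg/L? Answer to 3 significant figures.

Mass balance: C = (111.0·0.2800 + 9.700·37.80) / 120.7 = 397.7/120.7 = 3.295 mg/L.
3.295·exp(−k·t) = 2.1 → t = ln(3.295/2.1)/k = 15570 s = 4.325 h.

4.33 h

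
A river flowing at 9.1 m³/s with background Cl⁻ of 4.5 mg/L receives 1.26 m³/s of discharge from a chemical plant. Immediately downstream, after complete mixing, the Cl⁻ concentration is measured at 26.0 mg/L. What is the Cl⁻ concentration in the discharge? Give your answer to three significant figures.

181 mg/L

Mass balance: 9.100·4.500 + 1.260·Cₑ = 10.36·26.00
→ Cₑ = (10.36·26.00 − 9.100·4.500) / 1.260 = 181.3 mg/L.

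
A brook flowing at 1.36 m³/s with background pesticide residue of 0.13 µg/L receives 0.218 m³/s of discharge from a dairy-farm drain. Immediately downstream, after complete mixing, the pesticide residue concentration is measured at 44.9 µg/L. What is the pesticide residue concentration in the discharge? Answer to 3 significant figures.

324 µg/L

Mass balance: 1.360·0.1300 + 0.2180·Cₑ = 1.578·44.90
→ Cₑ = (1.578·44.90 − 1.360·0.1300) / 0.2180 = 324.2 µg/L.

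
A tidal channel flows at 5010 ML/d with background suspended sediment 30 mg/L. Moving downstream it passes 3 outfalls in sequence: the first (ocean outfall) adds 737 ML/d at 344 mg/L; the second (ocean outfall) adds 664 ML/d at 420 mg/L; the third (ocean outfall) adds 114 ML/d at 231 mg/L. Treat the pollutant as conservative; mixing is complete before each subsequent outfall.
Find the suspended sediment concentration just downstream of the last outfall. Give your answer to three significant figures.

109 mg/L

Below outfall 1: Q → 5747 ML/d, C = (5010·30.00 + 737.0·344.0)/5747 = 70.27 mg/L.
Below outfall 2: Q → 6411 ML/d, C = (5747·70.27 + 664.0·420.0)/6411 = 106.5 mg/L.
Below outfall 3: Q → 6525 ML/d, C = (6411·106.5 + 114.0·231.0)/6525 = 108.7 mg/L.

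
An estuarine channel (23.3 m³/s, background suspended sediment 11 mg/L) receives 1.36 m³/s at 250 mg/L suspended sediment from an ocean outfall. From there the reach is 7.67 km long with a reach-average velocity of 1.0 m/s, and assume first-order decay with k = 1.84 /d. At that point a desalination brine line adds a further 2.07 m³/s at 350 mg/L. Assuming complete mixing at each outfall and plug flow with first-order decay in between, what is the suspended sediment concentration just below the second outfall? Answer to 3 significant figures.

46.1 mg/L

Mixed concentration C = ΣQC/ΣQ = (23.30·11.00 + 1.360·250.0) / 24.66 = 596.3/24.66 = 24.18 mg/L; combined flow 24.66 m³/s.
Travel time t = 7.67·1000 / 1.0 = 7670 s = 2.131 h.
Applying C = C₀e^(−kt): 24.18 × 0.8493 = 20.54 mg/L.
Second outfall: C = (24.66·20.54 + 2.070·350.0)/26.73 = 46.05 mg/L.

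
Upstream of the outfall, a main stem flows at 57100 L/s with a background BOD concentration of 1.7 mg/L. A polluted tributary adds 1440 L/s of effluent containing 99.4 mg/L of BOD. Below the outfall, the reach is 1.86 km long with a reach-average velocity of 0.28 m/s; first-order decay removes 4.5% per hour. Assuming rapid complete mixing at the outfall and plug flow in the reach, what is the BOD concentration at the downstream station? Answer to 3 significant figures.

3.77 mg/L

Flow-weighted average: C = (57100·1.700 + 1440·99.40) / 58540 = 240200/58540 = 4.103 mg/L.
Travel time t = 1.86·1000 / 0.28 = 6643 s = 1.845 h.
4.5%/h lost → k = −ln(1 − 0.045) = 0.04604 h⁻¹.
Decay over the reach: 4.103·exp(−kt) = 4.103·0.9185 = 3.769 mg/L.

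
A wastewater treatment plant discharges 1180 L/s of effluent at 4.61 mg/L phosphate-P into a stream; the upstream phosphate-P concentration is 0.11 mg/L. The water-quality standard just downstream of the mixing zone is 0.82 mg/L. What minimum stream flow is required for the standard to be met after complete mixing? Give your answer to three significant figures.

Set C_mix = 0.82: (Q·0.1100 + 1180·4.610) / (Q + 1180) = 0.82
→ Q = 1180·(4.610 − 0.82)/(0.82 − 0.1100) = 6299 L/s.

6300 L/s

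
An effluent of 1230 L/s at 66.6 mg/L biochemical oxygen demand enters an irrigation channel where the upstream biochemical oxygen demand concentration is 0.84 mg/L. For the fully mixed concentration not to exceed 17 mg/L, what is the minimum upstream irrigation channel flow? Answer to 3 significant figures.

Set C_mix = 17: (Q·0.8400 + 1230·66.60) / (Q + 1230) = 17
→ Q = 1230·(66.60 − 17)/(17 − 0.8400) = 3775 L/s.

3780 L/s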